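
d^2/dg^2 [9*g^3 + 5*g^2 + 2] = 54*g + 10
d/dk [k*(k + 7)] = 2*k + 7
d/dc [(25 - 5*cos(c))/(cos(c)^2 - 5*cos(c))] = -5*sin(c)/cos(c)^2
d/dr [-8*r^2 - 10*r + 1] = -16*r - 10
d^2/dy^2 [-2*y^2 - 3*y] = -4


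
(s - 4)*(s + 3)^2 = s^3 + 2*s^2 - 15*s - 36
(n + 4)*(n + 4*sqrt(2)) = n^2 + 4*n + 4*sqrt(2)*n + 16*sqrt(2)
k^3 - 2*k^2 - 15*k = k*(k - 5)*(k + 3)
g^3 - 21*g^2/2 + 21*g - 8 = (g - 8)*(g - 2)*(g - 1/2)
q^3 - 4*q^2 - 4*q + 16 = (q - 4)*(q - 2)*(q + 2)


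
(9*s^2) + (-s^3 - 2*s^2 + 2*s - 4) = -s^3 + 7*s^2 + 2*s - 4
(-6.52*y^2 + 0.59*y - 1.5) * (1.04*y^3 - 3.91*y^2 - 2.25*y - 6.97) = -6.7808*y^5 + 26.1068*y^4 + 10.8031*y^3 + 49.9819*y^2 - 0.737299999999999*y + 10.455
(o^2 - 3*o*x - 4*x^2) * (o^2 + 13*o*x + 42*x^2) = o^4 + 10*o^3*x - o^2*x^2 - 178*o*x^3 - 168*x^4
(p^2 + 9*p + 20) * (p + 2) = p^3 + 11*p^2 + 38*p + 40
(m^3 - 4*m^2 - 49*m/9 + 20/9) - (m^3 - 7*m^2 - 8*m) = 3*m^2 + 23*m/9 + 20/9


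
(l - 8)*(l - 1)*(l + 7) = l^3 - 2*l^2 - 55*l + 56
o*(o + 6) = o^2 + 6*o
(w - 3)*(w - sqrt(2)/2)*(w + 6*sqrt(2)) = w^3 - 3*w^2 + 11*sqrt(2)*w^2/2 - 33*sqrt(2)*w/2 - 6*w + 18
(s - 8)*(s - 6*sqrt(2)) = s^2 - 6*sqrt(2)*s - 8*s + 48*sqrt(2)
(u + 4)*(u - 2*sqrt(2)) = u^2 - 2*sqrt(2)*u + 4*u - 8*sqrt(2)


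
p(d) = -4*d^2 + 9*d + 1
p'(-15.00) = 129.00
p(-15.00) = -1034.00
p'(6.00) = -39.00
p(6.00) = -89.00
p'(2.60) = -11.80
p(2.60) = -2.64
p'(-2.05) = 25.40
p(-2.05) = -34.26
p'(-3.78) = 39.24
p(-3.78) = -90.17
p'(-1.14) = 18.12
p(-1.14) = -14.46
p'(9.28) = -65.24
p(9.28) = -259.95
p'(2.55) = -11.40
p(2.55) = -2.06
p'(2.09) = -7.72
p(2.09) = 2.34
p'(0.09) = 8.28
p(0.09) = 1.78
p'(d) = 9 - 8*d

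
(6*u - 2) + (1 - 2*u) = 4*u - 1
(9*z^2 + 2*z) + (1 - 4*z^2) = 5*z^2 + 2*z + 1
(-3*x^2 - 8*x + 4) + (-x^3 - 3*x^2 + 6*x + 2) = -x^3 - 6*x^2 - 2*x + 6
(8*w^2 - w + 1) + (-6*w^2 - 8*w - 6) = 2*w^2 - 9*w - 5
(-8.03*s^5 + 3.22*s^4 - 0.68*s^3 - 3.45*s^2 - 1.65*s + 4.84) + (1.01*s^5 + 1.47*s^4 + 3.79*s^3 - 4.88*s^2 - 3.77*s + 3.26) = -7.02*s^5 + 4.69*s^4 + 3.11*s^3 - 8.33*s^2 - 5.42*s + 8.1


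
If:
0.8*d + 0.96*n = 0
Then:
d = -1.2*n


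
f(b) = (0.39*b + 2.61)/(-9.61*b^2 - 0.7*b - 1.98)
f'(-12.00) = -0.00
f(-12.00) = 0.00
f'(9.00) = 0.00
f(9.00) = -0.01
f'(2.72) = 0.03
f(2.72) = -0.05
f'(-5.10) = -0.00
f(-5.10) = -0.00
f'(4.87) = 0.01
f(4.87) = -0.02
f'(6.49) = 0.00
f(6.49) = -0.01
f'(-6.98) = -0.00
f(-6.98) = 0.00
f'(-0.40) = -1.76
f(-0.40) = -0.76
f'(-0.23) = -1.90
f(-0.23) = -1.08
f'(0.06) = 0.96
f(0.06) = -1.28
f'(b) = (0.39*b + 2.61)*(19.22*b + 0.7)/(-9.61*b^2 - 0.7*b - 1.98)^2 + 0.39/(-9.61*b^2 - 0.7*b - 1.98) = (3.7479*b^2 + 50.1642*b + 1.0548)/(92.3521*b^4 + 13.454*b^3 + 38.5456*b^2 + 2.772*b + 3.9204)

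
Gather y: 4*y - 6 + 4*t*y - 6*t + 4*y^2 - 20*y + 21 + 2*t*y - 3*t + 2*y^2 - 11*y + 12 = -9*t + 6*y^2 + y*(6*t - 27) + 27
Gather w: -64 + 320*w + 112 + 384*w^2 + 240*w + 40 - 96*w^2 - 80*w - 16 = 288*w^2 + 480*w + 72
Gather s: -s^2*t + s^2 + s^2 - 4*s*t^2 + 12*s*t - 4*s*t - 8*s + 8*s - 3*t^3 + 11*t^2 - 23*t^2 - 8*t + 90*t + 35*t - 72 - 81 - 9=s^2*(2 - t) + s*(-4*t^2 + 8*t) - 3*t^3 - 12*t^2 + 117*t - 162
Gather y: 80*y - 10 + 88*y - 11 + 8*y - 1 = 176*y - 22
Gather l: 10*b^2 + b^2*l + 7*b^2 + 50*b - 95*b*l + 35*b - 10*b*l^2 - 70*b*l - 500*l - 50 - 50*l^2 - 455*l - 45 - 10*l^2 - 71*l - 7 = 17*b^2 + 85*b + l^2*(-10*b - 60) + l*(b^2 - 165*b - 1026) - 102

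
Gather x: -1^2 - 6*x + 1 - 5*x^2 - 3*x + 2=-5*x^2 - 9*x + 2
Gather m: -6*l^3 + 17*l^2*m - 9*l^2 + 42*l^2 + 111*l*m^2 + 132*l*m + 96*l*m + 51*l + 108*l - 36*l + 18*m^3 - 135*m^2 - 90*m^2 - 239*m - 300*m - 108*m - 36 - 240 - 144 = -6*l^3 + 33*l^2 + 123*l + 18*m^3 + m^2*(111*l - 225) + m*(17*l^2 + 228*l - 647) - 420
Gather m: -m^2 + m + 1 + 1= -m^2 + m + 2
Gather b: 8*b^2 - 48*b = 8*b^2 - 48*b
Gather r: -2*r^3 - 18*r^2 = -2*r^3 - 18*r^2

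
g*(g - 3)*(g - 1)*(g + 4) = g^4 - 13*g^2 + 12*g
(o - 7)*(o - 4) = o^2 - 11*o + 28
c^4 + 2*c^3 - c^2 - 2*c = c*(c - 1)*(c + 1)*(c + 2)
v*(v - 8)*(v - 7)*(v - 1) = v^4 - 16*v^3 + 71*v^2 - 56*v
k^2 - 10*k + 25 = (k - 5)^2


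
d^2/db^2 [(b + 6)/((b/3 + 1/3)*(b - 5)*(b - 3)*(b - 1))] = 12*(3*b^7 - 2*b^6 - 243*b^5 + 1350*b^4 - 2435*b^3 + 1098*b^2 + 243*b + 882)/(b^12 - 24*b^11 + 234*b^10 - 1160*b^9 + 2847*b^8 - 1776*b^7 - 6580*b^6 + 12528*b^5 + 303*b^4 - 14968*b^3 + 6570*b^2 + 5400*b - 3375)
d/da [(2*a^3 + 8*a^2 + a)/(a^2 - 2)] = (2*a^4 - 13*a^2 - 32*a - 2)/(a^4 - 4*a^2 + 4)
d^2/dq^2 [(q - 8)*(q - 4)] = 2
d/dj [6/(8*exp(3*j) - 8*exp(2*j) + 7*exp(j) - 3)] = (-144*exp(2*j) + 96*exp(j) - 42)*exp(j)/(8*exp(3*j) - 8*exp(2*j) + 7*exp(j) - 3)^2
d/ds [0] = 0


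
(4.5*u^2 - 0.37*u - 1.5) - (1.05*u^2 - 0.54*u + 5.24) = 3.45*u^2 + 0.17*u - 6.74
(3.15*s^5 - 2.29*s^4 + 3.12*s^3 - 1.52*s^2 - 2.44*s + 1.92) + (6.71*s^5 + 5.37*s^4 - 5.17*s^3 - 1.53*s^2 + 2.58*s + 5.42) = 9.86*s^5 + 3.08*s^4 - 2.05*s^3 - 3.05*s^2 + 0.14*s + 7.34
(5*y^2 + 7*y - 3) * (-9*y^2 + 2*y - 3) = -45*y^4 - 53*y^3 + 26*y^2 - 27*y + 9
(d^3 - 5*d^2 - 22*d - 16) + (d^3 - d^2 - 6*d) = 2*d^3 - 6*d^2 - 28*d - 16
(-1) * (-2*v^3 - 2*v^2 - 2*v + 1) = 2*v^3 + 2*v^2 + 2*v - 1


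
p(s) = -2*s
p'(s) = -2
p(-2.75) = 5.50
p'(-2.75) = -2.00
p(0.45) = -0.90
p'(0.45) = -2.00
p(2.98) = -5.96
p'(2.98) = -2.00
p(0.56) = -1.12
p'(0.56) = -2.00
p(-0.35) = 0.70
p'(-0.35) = -2.00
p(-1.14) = 2.28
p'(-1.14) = -2.00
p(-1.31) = 2.62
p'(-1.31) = -2.00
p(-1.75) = 3.50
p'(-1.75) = -2.00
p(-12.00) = 24.00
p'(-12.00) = -2.00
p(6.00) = -12.00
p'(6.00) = -2.00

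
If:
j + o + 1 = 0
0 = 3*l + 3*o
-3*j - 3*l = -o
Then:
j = -4/7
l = 3/7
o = -3/7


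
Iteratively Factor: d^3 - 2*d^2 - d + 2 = (d + 1)*(d^2 - 3*d + 2) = (d - 2)*(d + 1)*(d - 1)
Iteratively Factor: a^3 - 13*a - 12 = (a + 3)*(a^2 - 3*a - 4) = (a - 4)*(a + 3)*(a + 1)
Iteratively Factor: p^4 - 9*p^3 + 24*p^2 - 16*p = (p)*(p^3 - 9*p^2 + 24*p - 16) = p*(p - 4)*(p^2 - 5*p + 4) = p*(p - 4)*(p - 1)*(p - 4)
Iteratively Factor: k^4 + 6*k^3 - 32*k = (k + 4)*(k^3 + 2*k^2 - 8*k) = k*(k + 4)*(k^2 + 2*k - 8) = k*(k - 2)*(k + 4)*(k + 4)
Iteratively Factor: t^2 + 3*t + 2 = (t + 2)*(t + 1)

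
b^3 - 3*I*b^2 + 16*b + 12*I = (b - 6*I)*(b + I)*(b + 2*I)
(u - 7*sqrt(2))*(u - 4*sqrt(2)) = u^2 - 11*sqrt(2)*u + 56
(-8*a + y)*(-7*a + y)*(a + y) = 56*a^3 + 41*a^2*y - 14*a*y^2 + y^3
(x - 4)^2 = x^2 - 8*x + 16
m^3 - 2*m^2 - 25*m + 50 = (m - 5)*(m - 2)*(m + 5)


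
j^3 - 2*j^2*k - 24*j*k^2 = j*(j - 6*k)*(j + 4*k)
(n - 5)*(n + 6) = n^2 + n - 30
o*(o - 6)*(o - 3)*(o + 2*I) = o^4 - 9*o^3 + 2*I*o^3 + 18*o^2 - 18*I*o^2 + 36*I*o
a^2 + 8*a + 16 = (a + 4)^2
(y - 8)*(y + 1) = y^2 - 7*y - 8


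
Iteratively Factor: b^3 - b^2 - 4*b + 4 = (b - 2)*(b^2 + b - 2) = (b - 2)*(b - 1)*(b + 2)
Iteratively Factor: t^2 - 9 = (t + 3)*(t - 3)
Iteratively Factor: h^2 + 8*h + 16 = (h + 4)*(h + 4)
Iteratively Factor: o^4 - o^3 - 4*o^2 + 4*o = (o - 2)*(o^3 + o^2 - 2*o) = (o - 2)*(o - 1)*(o^2 + 2*o) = (o - 2)*(o - 1)*(o + 2)*(o)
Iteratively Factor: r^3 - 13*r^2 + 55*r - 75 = (r - 3)*(r^2 - 10*r + 25) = (r - 5)*(r - 3)*(r - 5)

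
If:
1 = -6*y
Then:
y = -1/6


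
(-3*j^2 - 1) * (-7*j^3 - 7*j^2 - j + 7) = 21*j^5 + 21*j^4 + 10*j^3 - 14*j^2 + j - 7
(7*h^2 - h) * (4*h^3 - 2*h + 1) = 28*h^5 - 4*h^4 - 14*h^3 + 9*h^2 - h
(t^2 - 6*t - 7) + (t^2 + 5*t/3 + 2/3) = 2*t^2 - 13*t/3 - 19/3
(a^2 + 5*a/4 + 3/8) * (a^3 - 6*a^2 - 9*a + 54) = a^5 - 19*a^4/4 - 129*a^3/8 + 81*a^2/2 + 513*a/8 + 81/4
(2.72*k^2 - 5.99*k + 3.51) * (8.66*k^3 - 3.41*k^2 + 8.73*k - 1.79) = 23.5552*k^5 - 61.1486*k^4 + 74.5681*k^3 - 69.1306*k^2 + 41.3644*k - 6.2829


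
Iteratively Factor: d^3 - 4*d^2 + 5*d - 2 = (d - 1)*(d^2 - 3*d + 2) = (d - 2)*(d - 1)*(d - 1)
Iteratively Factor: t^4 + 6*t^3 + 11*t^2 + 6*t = (t + 1)*(t^3 + 5*t^2 + 6*t) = (t + 1)*(t + 3)*(t^2 + 2*t) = t*(t + 1)*(t + 3)*(t + 2)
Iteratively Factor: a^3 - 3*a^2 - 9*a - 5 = (a + 1)*(a^2 - 4*a - 5) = (a + 1)^2*(a - 5)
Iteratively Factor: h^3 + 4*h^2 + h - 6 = (h - 1)*(h^2 + 5*h + 6) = (h - 1)*(h + 2)*(h + 3)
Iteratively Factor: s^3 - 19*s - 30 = (s - 5)*(s^2 + 5*s + 6) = (s - 5)*(s + 3)*(s + 2)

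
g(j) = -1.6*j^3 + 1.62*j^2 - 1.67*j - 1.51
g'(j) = -4.8*j^2 + 3.24*j - 1.67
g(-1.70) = 13.87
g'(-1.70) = -21.05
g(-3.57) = 97.90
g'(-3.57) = -74.41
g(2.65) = -24.33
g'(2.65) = -26.79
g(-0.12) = -1.28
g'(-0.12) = -2.13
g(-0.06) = -1.40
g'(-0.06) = -1.88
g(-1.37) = 7.93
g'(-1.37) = -15.12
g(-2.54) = 39.40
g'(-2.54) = -40.87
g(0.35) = -1.96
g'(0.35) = -1.12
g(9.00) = -1051.72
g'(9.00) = -361.31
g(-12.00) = 3016.61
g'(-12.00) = -731.75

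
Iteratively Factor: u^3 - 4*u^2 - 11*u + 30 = (u - 2)*(u^2 - 2*u - 15) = (u - 2)*(u + 3)*(u - 5)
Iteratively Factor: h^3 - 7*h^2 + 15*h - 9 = (h - 3)*(h^2 - 4*h + 3) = (h - 3)*(h - 1)*(h - 3)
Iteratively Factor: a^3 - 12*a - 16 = (a + 2)*(a^2 - 2*a - 8) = (a - 4)*(a + 2)*(a + 2)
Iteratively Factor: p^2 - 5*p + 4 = (p - 4)*(p - 1)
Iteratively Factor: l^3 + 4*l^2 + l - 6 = (l + 3)*(l^2 + l - 2) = (l - 1)*(l + 3)*(l + 2)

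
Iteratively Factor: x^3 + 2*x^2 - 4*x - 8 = (x - 2)*(x^2 + 4*x + 4) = (x - 2)*(x + 2)*(x + 2)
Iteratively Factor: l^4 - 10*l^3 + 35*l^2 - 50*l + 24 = (l - 3)*(l^3 - 7*l^2 + 14*l - 8) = (l - 3)*(l - 2)*(l^2 - 5*l + 4) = (l - 4)*(l - 3)*(l - 2)*(l - 1)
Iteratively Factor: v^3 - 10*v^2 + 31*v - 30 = (v - 3)*(v^2 - 7*v + 10) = (v - 3)*(v - 2)*(v - 5)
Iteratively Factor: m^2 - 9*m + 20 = (m - 5)*(m - 4)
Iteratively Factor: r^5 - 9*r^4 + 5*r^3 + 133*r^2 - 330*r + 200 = (r - 5)*(r^4 - 4*r^3 - 15*r^2 + 58*r - 40) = (r - 5)^2*(r^3 + r^2 - 10*r + 8) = (r - 5)^2*(r - 2)*(r^2 + 3*r - 4) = (r - 5)^2*(r - 2)*(r - 1)*(r + 4)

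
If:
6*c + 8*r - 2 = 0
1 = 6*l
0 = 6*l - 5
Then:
No Solution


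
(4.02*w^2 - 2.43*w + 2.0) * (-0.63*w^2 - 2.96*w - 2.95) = -2.5326*w^4 - 10.3683*w^3 - 5.9262*w^2 + 1.2485*w - 5.9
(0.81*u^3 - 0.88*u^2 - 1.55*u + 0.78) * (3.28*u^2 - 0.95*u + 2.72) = 2.6568*u^5 - 3.6559*u^4 - 2.0448*u^3 + 1.6373*u^2 - 4.957*u + 2.1216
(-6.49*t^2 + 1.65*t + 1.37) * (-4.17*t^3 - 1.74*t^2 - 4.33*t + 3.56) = 27.0633*t^5 + 4.4121*t^4 + 19.5178*t^3 - 32.6327*t^2 - 0.0581000000000005*t + 4.8772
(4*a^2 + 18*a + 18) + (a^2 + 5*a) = 5*a^2 + 23*a + 18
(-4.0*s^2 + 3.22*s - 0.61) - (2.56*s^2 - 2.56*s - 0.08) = -6.56*s^2 + 5.78*s - 0.53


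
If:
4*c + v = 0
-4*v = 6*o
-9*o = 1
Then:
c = -1/24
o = -1/9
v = 1/6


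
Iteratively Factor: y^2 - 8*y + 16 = (y - 4)*(y - 4)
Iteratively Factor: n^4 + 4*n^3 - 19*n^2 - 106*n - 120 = (n - 5)*(n^3 + 9*n^2 + 26*n + 24) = (n - 5)*(n + 2)*(n^2 + 7*n + 12) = (n - 5)*(n + 2)*(n + 3)*(n + 4)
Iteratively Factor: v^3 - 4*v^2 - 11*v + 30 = (v - 2)*(v^2 - 2*v - 15) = (v - 2)*(v + 3)*(v - 5)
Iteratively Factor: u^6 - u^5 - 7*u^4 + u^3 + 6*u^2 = (u + 2)*(u^5 - 3*u^4 - u^3 + 3*u^2) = (u - 1)*(u + 2)*(u^4 - 2*u^3 - 3*u^2) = (u - 1)*(u + 1)*(u + 2)*(u^3 - 3*u^2) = u*(u - 1)*(u + 1)*(u + 2)*(u^2 - 3*u) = u^2*(u - 1)*(u + 1)*(u + 2)*(u - 3)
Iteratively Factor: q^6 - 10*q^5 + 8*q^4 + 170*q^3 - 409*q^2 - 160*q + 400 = (q - 4)*(q^5 - 6*q^4 - 16*q^3 + 106*q^2 + 15*q - 100) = (q - 5)*(q - 4)*(q^4 - q^3 - 21*q^2 + q + 20) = (q - 5)*(q - 4)*(q + 1)*(q^3 - 2*q^2 - 19*q + 20) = (q - 5)^2*(q - 4)*(q + 1)*(q^2 + 3*q - 4) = (q - 5)^2*(q - 4)*(q + 1)*(q + 4)*(q - 1)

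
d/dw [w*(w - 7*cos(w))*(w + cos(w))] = 6*w^2*sin(w) + 3*w^2 + 7*w*sin(2*w) - 12*w*cos(w) - 7*cos(w)^2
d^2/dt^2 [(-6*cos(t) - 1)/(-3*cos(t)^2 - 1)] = (108*sin(t)^4*cos(t) + 36*sin(t)^4 - 6*sin(t)^2 - 54*cos(t)^5 + 6*cos(t) - 24)/(3*sin(t)^2 - 4)^3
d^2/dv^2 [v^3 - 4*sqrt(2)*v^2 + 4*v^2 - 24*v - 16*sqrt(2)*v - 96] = 6*v - 8*sqrt(2) + 8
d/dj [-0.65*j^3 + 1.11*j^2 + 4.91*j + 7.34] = -1.95*j^2 + 2.22*j + 4.91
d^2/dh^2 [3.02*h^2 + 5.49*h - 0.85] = 6.04000000000000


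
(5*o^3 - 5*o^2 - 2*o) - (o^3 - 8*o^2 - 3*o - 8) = 4*o^3 + 3*o^2 + o + 8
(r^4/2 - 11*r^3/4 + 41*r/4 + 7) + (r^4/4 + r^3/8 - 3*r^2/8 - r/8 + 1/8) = 3*r^4/4 - 21*r^3/8 - 3*r^2/8 + 81*r/8 + 57/8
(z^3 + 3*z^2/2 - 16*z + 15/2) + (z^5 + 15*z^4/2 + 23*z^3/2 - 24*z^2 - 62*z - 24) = z^5 + 15*z^4/2 + 25*z^3/2 - 45*z^2/2 - 78*z - 33/2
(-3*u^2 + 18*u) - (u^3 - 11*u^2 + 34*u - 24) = -u^3 + 8*u^2 - 16*u + 24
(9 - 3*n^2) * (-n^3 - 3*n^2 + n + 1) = 3*n^5 + 9*n^4 - 12*n^3 - 30*n^2 + 9*n + 9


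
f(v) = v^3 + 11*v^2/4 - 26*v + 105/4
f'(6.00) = 115.00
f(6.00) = 185.25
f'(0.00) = -26.00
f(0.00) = 26.25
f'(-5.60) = 37.28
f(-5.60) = 82.47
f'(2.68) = 10.29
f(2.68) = -4.43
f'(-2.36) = -22.27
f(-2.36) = 89.78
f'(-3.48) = -8.81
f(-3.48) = 107.89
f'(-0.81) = -28.49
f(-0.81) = 48.58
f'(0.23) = -24.58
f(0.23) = 20.43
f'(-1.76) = -26.39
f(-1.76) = 75.08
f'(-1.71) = -26.63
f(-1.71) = 73.75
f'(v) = 3*v^2 + 11*v/2 - 26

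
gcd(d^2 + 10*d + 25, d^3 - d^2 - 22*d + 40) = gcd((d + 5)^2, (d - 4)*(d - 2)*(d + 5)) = d + 5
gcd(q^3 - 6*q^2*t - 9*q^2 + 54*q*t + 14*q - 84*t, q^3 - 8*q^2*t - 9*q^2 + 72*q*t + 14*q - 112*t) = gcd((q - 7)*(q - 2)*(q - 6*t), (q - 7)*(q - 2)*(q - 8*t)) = q^2 - 9*q + 14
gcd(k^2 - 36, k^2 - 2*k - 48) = k + 6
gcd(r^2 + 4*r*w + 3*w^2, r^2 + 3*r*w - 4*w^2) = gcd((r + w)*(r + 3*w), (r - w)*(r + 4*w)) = 1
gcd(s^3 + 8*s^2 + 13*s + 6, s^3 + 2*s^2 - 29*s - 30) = s^2 + 7*s + 6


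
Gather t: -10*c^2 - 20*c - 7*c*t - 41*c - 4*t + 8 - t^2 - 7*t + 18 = -10*c^2 - 61*c - t^2 + t*(-7*c - 11) + 26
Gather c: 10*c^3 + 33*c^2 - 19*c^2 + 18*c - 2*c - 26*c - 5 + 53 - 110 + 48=10*c^3 + 14*c^2 - 10*c - 14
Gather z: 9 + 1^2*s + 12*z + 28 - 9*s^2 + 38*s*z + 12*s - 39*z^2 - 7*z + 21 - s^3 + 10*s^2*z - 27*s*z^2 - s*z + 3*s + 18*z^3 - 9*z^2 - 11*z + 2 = -s^3 - 9*s^2 + 16*s + 18*z^3 + z^2*(-27*s - 48) + z*(10*s^2 + 37*s - 6) + 60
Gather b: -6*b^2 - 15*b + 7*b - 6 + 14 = -6*b^2 - 8*b + 8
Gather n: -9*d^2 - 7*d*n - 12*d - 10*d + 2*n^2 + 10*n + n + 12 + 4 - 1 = -9*d^2 - 22*d + 2*n^2 + n*(11 - 7*d) + 15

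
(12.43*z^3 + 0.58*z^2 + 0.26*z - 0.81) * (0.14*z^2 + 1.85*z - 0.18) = 1.7402*z^5 + 23.0767*z^4 - 1.128*z^3 + 0.2632*z^2 - 1.5453*z + 0.1458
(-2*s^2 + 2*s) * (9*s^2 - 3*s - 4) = -18*s^4 + 24*s^3 + 2*s^2 - 8*s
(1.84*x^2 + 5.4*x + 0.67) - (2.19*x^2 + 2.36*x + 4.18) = -0.35*x^2 + 3.04*x - 3.51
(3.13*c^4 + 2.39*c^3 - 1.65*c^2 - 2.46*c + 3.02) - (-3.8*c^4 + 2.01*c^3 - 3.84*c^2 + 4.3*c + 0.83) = 6.93*c^4 + 0.38*c^3 + 2.19*c^2 - 6.76*c + 2.19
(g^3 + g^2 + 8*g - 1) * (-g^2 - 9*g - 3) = -g^5 - 10*g^4 - 20*g^3 - 74*g^2 - 15*g + 3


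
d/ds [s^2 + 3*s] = 2*s + 3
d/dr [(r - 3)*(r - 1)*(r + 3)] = 3*r^2 - 2*r - 9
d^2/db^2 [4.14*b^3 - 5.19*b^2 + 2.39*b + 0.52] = 24.84*b - 10.38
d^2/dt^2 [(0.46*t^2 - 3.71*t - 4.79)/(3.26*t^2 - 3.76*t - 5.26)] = (-67.5798000000001*t^3 - 258.109848*t^2 - 29.422152*t - 127.508232)/(34.645976*t^6 - 119.879328*t^5 - 29.4378*t^4 + 333.69248*t^3 + 47.4978*t^2 - 312.090528*t - 145.531576)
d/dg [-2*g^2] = -4*g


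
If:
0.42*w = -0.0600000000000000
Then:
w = -0.14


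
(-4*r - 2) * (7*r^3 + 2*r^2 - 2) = -28*r^4 - 22*r^3 - 4*r^2 + 8*r + 4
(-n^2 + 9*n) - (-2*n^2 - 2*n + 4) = n^2 + 11*n - 4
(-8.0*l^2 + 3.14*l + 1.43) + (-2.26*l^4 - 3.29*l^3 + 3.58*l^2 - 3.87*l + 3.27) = -2.26*l^4 - 3.29*l^3 - 4.42*l^2 - 0.73*l + 4.7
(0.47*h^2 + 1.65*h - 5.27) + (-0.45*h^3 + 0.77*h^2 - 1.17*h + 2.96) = -0.45*h^3 + 1.24*h^2 + 0.48*h - 2.31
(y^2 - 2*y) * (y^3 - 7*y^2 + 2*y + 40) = y^5 - 9*y^4 + 16*y^3 + 36*y^2 - 80*y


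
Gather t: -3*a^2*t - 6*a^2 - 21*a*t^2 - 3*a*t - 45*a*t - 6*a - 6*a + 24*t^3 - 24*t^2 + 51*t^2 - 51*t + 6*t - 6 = -6*a^2 - 12*a + 24*t^3 + t^2*(27 - 21*a) + t*(-3*a^2 - 48*a - 45) - 6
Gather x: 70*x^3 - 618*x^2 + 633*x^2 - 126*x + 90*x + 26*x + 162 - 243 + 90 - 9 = 70*x^3 + 15*x^2 - 10*x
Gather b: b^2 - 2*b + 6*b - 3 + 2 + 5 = b^2 + 4*b + 4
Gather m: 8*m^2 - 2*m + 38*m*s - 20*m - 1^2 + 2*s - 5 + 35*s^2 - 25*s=8*m^2 + m*(38*s - 22) + 35*s^2 - 23*s - 6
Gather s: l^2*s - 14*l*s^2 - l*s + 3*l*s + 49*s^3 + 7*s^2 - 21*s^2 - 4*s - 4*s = 49*s^3 + s^2*(-14*l - 14) + s*(l^2 + 2*l - 8)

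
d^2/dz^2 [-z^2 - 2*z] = -2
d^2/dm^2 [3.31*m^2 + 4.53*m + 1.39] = 6.62000000000000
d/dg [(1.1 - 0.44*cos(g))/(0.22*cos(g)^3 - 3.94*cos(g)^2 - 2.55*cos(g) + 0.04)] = (-0.1936*cos(g)^3 + 2.4596*cos(g)^2 - 8.668*cos(g) - 2.7874)*sin(g)/(0.0484*cos(g)^6 - 1.7336*cos(g)^5 + 14.4016*cos(g)^4 + 20.1116*cos(g)^3 + 6.1873*cos(g)^2 - 0.204*cos(g) + 0.0016)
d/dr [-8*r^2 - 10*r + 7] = -16*r - 10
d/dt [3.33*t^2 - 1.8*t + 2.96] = 6.66*t - 1.8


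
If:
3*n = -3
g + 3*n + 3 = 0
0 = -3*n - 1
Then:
No Solution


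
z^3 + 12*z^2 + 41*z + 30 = (z + 1)*(z + 5)*(z + 6)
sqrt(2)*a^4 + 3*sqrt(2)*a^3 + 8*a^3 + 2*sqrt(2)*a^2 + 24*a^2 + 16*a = a*(a + 2)*(a + 4*sqrt(2))*(sqrt(2)*a + sqrt(2))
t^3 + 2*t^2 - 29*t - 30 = (t - 5)*(t + 1)*(t + 6)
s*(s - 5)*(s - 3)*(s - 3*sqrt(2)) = s^4 - 8*s^3 - 3*sqrt(2)*s^3 + 15*s^2 + 24*sqrt(2)*s^2 - 45*sqrt(2)*s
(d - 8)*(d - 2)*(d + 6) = d^3 - 4*d^2 - 44*d + 96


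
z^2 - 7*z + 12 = (z - 4)*(z - 3)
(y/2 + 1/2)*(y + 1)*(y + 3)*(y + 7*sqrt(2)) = y^4/2 + 5*y^3/2 + 7*sqrt(2)*y^3/2 + 7*y^2/2 + 35*sqrt(2)*y^2/2 + 3*y/2 + 49*sqrt(2)*y/2 + 21*sqrt(2)/2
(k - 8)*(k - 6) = k^2 - 14*k + 48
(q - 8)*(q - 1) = q^2 - 9*q + 8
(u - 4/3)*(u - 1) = u^2 - 7*u/3 + 4/3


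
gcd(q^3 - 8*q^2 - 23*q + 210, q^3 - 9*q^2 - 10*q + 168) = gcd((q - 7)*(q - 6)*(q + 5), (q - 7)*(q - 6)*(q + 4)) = q^2 - 13*q + 42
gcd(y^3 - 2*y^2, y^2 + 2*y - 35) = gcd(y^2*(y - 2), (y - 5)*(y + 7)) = 1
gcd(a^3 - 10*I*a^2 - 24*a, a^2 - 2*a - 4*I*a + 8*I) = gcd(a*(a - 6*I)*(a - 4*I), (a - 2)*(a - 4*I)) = a - 4*I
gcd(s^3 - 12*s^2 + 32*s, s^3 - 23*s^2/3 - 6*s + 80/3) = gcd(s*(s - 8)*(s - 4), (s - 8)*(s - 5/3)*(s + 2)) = s - 8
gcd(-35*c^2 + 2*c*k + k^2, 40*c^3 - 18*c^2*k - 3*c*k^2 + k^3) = 5*c - k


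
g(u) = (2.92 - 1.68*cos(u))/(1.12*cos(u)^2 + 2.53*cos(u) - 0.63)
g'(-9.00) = 0.12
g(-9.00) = -2.22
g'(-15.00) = -0.05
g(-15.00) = -2.20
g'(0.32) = 0.44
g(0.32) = 0.48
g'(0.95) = 5.19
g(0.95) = 1.59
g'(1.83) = 3.02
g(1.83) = -2.78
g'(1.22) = 56.79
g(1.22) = 6.30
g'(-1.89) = -2.25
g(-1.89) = -2.62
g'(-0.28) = -0.37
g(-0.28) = 0.46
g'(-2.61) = 0.09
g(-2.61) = -2.21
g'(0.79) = 2.44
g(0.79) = 1.02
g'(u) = (2.92 - 1.68*cos(u))*(2.24*sin(u)*cos(u) + 2.53*sin(u))/(1.12*cos(u)^2 + 2.53*cos(u) - 0.63)^2 + 1.68*sin(u)/(1.12*cos(u)^2 + 2.53*cos(u) - 0.63)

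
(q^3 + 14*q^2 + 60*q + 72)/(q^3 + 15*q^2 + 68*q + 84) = (q + 6)/(q + 7)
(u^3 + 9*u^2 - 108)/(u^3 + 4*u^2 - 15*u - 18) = (u + 6)/(u + 1)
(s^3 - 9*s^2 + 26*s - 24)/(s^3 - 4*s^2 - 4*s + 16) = (s - 3)/(s + 2)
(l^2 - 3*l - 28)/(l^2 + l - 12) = (l - 7)/(l - 3)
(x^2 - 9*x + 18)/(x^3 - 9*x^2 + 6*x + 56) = (x^2 - 9*x + 18)/(x^3 - 9*x^2 + 6*x + 56)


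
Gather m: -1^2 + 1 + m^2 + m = m^2 + m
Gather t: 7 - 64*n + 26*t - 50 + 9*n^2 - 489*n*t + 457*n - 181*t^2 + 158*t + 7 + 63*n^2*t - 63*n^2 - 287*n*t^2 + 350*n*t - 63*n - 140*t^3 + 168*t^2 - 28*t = -54*n^2 + 330*n - 140*t^3 + t^2*(-287*n - 13) + t*(63*n^2 - 139*n + 156) - 36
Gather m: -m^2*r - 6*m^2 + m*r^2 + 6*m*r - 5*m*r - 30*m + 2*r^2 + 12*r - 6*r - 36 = m^2*(-r - 6) + m*(r^2 + r - 30) + 2*r^2 + 6*r - 36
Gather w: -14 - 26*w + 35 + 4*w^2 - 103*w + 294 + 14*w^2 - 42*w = 18*w^2 - 171*w + 315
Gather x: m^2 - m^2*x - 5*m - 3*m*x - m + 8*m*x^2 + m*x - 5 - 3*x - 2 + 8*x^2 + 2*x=m^2 - 6*m + x^2*(8*m + 8) + x*(-m^2 - 2*m - 1) - 7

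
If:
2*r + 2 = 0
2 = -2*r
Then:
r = -1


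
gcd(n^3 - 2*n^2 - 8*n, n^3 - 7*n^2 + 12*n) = n^2 - 4*n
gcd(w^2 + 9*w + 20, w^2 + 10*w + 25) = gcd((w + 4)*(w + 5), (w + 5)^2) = w + 5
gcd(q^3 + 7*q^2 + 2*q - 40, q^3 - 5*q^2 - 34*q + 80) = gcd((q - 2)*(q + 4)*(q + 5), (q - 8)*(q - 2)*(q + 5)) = q^2 + 3*q - 10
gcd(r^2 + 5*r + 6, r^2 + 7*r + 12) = r + 3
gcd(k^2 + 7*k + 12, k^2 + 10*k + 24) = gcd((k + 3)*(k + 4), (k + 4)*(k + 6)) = k + 4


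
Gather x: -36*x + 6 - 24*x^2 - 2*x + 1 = -24*x^2 - 38*x + 7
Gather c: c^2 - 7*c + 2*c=c^2 - 5*c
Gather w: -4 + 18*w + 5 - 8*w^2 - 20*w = -8*w^2 - 2*w + 1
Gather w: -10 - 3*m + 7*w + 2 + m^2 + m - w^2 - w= m^2 - 2*m - w^2 + 6*w - 8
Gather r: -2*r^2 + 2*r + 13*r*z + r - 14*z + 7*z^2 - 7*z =-2*r^2 + r*(13*z + 3) + 7*z^2 - 21*z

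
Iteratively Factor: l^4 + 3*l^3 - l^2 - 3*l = (l)*(l^3 + 3*l^2 - l - 3) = l*(l + 1)*(l^2 + 2*l - 3) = l*(l + 1)*(l + 3)*(l - 1)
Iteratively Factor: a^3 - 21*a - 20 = (a + 1)*(a^2 - a - 20) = (a - 5)*(a + 1)*(a + 4)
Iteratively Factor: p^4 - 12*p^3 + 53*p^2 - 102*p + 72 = (p - 3)*(p^3 - 9*p^2 + 26*p - 24) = (p - 3)^2*(p^2 - 6*p + 8) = (p - 4)*(p - 3)^2*(p - 2)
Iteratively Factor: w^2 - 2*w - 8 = (w - 4)*(w + 2)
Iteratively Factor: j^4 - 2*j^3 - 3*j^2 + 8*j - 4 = (j - 1)*(j^3 - j^2 - 4*j + 4) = (j - 1)^2*(j^2 - 4) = (j - 1)^2*(j + 2)*(j - 2)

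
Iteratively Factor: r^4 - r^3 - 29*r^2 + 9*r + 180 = (r - 5)*(r^3 + 4*r^2 - 9*r - 36) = (r - 5)*(r + 3)*(r^2 + r - 12) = (r - 5)*(r + 3)*(r + 4)*(r - 3)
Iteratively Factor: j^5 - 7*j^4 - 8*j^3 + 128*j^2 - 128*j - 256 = (j + 4)*(j^4 - 11*j^3 + 36*j^2 - 16*j - 64) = (j - 4)*(j + 4)*(j^3 - 7*j^2 + 8*j + 16) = (j - 4)*(j + 1)*(j + 4)*(j^2 - 8*j + 16) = (j - 4)^2*(j + 1)*(j + 4)*(j - 4)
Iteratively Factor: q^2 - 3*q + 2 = (q - 2)*(q - 1)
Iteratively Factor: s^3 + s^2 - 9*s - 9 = (s + 3)*(s^2 - 2*s - 3) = (s + 1)*(s + 3)*(s - 3)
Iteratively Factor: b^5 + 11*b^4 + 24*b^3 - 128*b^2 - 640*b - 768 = (b - 4)*(b^4 + 15*b^3 + 84*b^2 + 208*b + 192) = (b - 4)*(b + 4)*(b^3 + 11*b^2 + 40*b + 48) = (b - 4)*(b + 3)*(b + 4)*(b^2 + 8*b + 16) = (b - 4)*(b + 3)*(b + 4)^2*(b + 4)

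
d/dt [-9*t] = -9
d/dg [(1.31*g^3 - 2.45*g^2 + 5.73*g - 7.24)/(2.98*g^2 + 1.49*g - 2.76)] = (3.9038*g^4 + 3.9038*g^3 - 31.5727*g^2 + 56.6744*g - 5.0272)/(8.8804*g^4 + 8.8804*g^3 - 14.2295*g^2 - 8.2248*g + 7.6176)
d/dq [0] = 0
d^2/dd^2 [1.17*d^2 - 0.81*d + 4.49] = 2.34000000000000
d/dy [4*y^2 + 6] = 8*y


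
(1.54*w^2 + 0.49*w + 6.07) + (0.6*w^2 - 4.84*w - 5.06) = 2.14*w^2 - 4.35*w + 1.01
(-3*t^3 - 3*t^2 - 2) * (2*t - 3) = -6*t^4 + 3*t^3 + 9*t^2 - 4*t + 6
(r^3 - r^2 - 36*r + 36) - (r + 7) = r^3 - r^2 - 37*r + 29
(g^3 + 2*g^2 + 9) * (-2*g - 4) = -2*g^4 - 8*g^3 - 8*g^2 - 18*g - 36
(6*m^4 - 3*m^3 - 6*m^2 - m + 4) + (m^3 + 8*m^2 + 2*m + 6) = 6*m^4 - 2*m^3 + 2*m^2 + m + 10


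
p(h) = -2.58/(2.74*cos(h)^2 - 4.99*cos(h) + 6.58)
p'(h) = -2.58*(5.48*sin(h)*cos(h) - 4.99*sin(h))/(2.74*cos(h)^2 - 4.99*cos(h) + 6.58)^2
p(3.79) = -0.21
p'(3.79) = -0.10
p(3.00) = -0.18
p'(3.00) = 0.02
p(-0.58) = -0.60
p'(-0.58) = -0.03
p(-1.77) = -0.34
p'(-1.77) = -0.26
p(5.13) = -0.52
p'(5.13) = -0.26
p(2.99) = -0.18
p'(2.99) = 0.02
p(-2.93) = -0.18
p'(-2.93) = -0.03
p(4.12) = -0.25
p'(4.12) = -0.16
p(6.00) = -0.60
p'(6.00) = 0.01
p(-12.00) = -0.60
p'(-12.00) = 0.03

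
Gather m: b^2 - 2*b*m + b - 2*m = b^2 + b + m*(-2*b - 2)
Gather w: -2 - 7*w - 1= -7*w - 3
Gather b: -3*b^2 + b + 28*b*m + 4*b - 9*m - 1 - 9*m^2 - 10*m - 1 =-3*b^2 + b*(28*m + 5) - 9*m^2 - 19*m - 2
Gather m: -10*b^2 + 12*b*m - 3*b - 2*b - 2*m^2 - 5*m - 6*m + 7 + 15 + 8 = -10*b^2 - 5*b - 2*m^2 + m*(12*b - 11) + 30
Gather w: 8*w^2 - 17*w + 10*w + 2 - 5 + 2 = 8*w^2 - 7*w - 1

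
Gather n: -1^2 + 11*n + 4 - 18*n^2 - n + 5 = -18*n^2 + 10*n + 8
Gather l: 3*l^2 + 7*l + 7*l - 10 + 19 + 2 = 3*l^2 + 14*l + 11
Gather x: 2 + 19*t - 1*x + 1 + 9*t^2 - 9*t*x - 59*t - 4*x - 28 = 9*t^2 - 40*t + x*(-9*t - 5) - 25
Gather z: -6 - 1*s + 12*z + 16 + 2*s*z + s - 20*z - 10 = z*(2*s - 8)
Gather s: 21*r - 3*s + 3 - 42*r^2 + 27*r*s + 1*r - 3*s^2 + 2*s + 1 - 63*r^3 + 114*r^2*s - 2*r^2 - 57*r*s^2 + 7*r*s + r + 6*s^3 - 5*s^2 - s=-63*r^3 - 44*r^2 + 23*r + 6*s^3 + s^2*(-57*r - 8) + s*(114*r^2 + 34*r - 2) + 4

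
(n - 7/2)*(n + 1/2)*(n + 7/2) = n^3 + n^2/2 - 49*n/4 - 49/8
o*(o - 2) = o^2 - 2*o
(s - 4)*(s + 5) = s^2 + s - 20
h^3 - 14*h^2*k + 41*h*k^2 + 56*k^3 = (h - 8*k)*(h - 7*k)*(h + k)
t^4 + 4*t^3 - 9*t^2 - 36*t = t*(t - 3)*(t + 3)*(t + 4)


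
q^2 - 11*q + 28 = (q - 7)*(q - 4)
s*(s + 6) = s^2 + 6*s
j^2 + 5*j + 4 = (j + 1)*(j + 4)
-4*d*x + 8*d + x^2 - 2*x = (-4*d + x)*(x - 2)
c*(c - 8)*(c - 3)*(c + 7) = c^4 - 4*c^3 - 53*c^2 + 168*c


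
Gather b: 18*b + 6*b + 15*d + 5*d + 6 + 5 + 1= 24*b + 20*d + 12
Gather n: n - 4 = n - 4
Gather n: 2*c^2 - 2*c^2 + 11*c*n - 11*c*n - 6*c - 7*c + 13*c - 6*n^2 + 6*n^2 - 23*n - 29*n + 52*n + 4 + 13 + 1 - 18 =0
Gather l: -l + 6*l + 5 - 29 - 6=5*l - 30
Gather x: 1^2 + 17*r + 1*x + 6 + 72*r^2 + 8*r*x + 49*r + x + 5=72*r^2 + 66*r + x*(8*r + 2) + 12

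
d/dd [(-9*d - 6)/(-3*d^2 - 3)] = (-3*d^2 - 4*d + 3)/(d^4 + 2*d^2 + 1)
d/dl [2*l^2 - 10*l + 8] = 4*l - 10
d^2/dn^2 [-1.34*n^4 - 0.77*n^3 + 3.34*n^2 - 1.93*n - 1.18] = -16.08*n^2 - 4.62*n + 6.68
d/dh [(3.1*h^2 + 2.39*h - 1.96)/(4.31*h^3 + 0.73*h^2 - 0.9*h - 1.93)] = (-13.361*h^4 - 20.6018*h^3 + 20.8081*h^2 - 9.1044*h - 6.3767)/(18.5761*h^6 + 6.2926*h^5 - 7.2251*h^4 - 17.9506*h^3 - 2.0078*h^2 + 3.474*h + 3.7249)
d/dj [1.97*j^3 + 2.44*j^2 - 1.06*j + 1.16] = 5.91*j^2 + 4.88*j - 1.06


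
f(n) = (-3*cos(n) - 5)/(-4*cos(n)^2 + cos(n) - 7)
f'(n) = (-8*sin(n)*cos(n) + sin(n))*(-3*cos(n) - 5)/(-4*cos(n)^2 + cos(n) - 7)^2 + 3*sin(n)/(-4*cos(n)^2 + cos(n) - 7)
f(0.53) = 0.83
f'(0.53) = 0.11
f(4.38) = 0.52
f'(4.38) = 0.59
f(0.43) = 0.82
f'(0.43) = 0.10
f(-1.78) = 0.59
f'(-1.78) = 0.61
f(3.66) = 0.22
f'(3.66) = 0.22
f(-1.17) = 0.85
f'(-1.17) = 0.15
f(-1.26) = 0.84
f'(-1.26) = 0.24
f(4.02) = 0.33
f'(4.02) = 0.42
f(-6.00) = 0.81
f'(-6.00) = 0.07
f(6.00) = 0.81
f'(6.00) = -0.07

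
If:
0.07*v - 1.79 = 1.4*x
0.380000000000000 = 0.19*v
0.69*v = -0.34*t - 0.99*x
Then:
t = -0.63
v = 2.00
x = -1.18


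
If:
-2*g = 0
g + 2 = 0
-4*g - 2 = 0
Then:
No Solution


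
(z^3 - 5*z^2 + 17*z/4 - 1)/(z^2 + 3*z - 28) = (z^2 - z + 1/4)/(z + 7)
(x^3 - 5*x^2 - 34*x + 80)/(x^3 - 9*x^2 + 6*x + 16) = (x + 5)/(x + 1)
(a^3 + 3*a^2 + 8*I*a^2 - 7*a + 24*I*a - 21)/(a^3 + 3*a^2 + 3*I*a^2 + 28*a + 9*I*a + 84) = (a + I)/(a - 4*I)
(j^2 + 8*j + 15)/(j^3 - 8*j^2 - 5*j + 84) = (j + 5)/(j^2 - 11*j + 28)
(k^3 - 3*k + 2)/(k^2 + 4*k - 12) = (k^3 - 3*k + 2)/(k^2 + 4*k - 12)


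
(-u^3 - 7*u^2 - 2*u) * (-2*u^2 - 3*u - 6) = 2*u^5 + 17*u^4 + 31*u^3 + 48*u^2 + 12*u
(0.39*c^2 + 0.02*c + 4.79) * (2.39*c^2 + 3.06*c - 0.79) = 0.9321*c^4 + 1.2412*c^3 + 11.2012*c^2 + 14.6416*c - 3.7841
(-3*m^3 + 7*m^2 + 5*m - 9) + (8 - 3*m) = -3*m^3 + 7*m^2 + 2*m - 1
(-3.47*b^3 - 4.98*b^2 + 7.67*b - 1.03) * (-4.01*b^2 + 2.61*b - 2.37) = 13.9147*b^5 + 10.9131*b^4 - 35.5306*b^3 + 35.9516*b^2 - 20.8662*b + 2.4411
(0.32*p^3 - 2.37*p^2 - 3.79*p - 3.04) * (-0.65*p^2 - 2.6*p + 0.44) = -0.208*p^5 + 0.7085*p^4 + 8.7663*p^3 + 10.7872*p^2 + 6.2364*p - 1.3376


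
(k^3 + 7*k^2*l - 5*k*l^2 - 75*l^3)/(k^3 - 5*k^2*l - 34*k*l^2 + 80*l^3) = (k^2 + 2*k*l - 15*l^2)/(k^2 - 10*k*l + 16*l^2)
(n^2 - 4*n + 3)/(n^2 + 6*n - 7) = (n - 3)/(n + 7)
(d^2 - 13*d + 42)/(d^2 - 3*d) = (d^2 - 13*d + 42)/(d*(d - 3))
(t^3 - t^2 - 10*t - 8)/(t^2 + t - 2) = (t^2 - 3*t - 4)/(t - 1)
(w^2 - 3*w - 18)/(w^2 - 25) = (w^2 - 3*w - 18)/(w^2 - 25)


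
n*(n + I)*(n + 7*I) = n^3 + 8*I*n^2 - 7*n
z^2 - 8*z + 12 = (z - 6)*(z - 2)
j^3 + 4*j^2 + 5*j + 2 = (j + 1)^2*(j + 2)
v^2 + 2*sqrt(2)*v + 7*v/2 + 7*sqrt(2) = (v + 7/2)*(v + 2*sqrt(2))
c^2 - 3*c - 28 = (c - 7)*(c + 4)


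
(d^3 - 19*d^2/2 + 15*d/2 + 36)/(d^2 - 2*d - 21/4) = 2*(d^2 - 11*d + 24)/(2*d - 7)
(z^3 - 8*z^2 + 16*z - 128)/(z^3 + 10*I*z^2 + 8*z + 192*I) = (z^2 + 4*z*(-2 + I) - 32*I)/(z^2 + 14*I*z - 48)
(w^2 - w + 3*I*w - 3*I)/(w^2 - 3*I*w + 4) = (w^2 - w + 3*I*w - 3*I)/(w^2 - 3*I*w + 4)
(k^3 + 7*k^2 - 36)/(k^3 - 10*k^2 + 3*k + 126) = (k^2 + 4*k - 12)/(k^2 - 13*k + 42)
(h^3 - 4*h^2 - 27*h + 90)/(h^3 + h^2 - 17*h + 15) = (h - 6)/(h - 1)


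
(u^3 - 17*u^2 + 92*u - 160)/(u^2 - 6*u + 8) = (u^2 - 13*u + 40)/(u - 2)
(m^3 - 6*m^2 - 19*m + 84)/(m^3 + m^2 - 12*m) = (m - 7)/m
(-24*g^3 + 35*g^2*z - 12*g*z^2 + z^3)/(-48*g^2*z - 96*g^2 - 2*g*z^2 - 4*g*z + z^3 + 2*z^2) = (3*g^2 - 4*g*z + z^2)/(6*g*z + 12*g + z^2 + 2*z)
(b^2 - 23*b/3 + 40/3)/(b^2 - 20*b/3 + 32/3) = (b - 5)/(b - 4)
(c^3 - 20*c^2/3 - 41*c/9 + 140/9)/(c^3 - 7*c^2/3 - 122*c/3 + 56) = (c + 5/3)/(c + 6)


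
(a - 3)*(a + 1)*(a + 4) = a^3 + 2*a^2 - 11*a - 12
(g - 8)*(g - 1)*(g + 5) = g^3 - 4*g^2 - 37*g + 40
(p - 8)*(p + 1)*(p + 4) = p^3 - 3*p^2 - 36*p - 32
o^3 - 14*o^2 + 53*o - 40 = (o - 8)*(o - 5)*(o - 1)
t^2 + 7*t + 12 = (t + 3)*(t + 4)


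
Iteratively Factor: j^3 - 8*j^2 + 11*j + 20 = (j + 1)*(j^2 - 9*j + 20) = (j - 5)*(j + 1)*(j - 4)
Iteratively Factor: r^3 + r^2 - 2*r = (r - 1)*(r^2 + 2*r) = r*(r - 1)*(r + 2)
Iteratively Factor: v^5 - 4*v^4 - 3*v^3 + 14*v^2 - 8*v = (v)*(v^4 - 4*v^3 - 3*v^2 + 14*v - 8) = v*(v - 1)*(v^3 - 3*v^2 - 6*v + 8) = v*(v - 1)^2*(v^2 - 2*v - 8) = v*(v - 4)*(v - 1)^2*(v + 2)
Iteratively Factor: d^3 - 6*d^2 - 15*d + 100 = (d - 5)*(d^2 - d - 20) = (d - 5)^2*(d + 4)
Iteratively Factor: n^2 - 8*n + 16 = (n - 4)*(n - 4)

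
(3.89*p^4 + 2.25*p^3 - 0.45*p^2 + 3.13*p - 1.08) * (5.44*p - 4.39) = 21.1616*p^5 - 4.8371*p^4 - 12.3255*p^3 + 19.0027*p^2 - 19.6159*p + 4.7412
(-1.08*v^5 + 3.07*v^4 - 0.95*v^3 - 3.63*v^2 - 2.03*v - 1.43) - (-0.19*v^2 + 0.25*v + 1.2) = -1.08*v^5 + 3.07*v^4 - 0.95*v^3 - 3.44*v^2 - 2.28*v - 2.63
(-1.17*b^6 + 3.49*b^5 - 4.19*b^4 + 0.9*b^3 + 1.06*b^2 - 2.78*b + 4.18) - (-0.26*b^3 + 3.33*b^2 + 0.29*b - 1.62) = -1.17*b^6 + 3.49*b^5 - 4.19*b^4 + 1.16*b^3 - 2.27*b^2 - 3.07*b + 5.8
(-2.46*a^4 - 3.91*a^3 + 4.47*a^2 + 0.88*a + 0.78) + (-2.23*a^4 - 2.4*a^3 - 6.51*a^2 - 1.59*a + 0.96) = -4.69*a^4 - 6.31*a^3 - 2.04*a^2 - 0.71*a + 1.74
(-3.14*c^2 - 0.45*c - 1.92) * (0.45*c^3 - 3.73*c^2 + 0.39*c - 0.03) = -1.413*c^5 + 11.5097*c^4 - 0.4101*c^3 + 7.0803*c^2 - 0.7353*c + 0.0576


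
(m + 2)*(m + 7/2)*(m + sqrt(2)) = m^3 + sqrt(2)*m^2 + 11*m^2/2 + 7*m + 11*sqrt(2)*m/2 + 7*sqrt(2)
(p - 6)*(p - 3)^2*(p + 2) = p^4 - 10*p^3 + 21*p^2 + 36*p - 108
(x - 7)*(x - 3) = x^2 - 10*x + 21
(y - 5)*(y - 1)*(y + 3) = y^3 - 3*y^2 - 13*y + 15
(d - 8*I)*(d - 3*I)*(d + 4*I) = d^3 - 7*I*d^2 + 20*d - 96*I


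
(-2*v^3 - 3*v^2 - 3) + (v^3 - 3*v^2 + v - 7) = -v^3 - 6*v^2 + v - 10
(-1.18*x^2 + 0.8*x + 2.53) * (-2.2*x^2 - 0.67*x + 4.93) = 2.596*x^4 - 0.9694*x^3 - 11.9194*x^2 + 2.2489*x + 12.4729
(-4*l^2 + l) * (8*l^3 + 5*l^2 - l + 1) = -32*l^5 - 12*l^4 + 9*l^3 - 5*l^2 + l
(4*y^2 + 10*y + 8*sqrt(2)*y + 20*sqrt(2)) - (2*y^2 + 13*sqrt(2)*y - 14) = 2*y^2 - 5*sqrt(2)*y + 10*y + 14 + 20*sqrt(2)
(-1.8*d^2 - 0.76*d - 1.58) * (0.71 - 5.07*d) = 9.126*d^3 + 2.5752*d^2 + 7.471*d - 1.1218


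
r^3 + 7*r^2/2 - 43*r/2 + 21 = (r - 2)*(r - 3/2)*(r + 7)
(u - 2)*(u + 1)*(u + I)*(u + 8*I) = u^4 - u^3 + 9*I*u^3 - 10*u^2 - 9*I*u^2 + 8*u - 18*I*u + 16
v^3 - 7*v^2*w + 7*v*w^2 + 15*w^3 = (v - 5*w)*(v - 3*w)*(v + w)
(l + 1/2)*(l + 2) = l^2 + 5*l/2 + 1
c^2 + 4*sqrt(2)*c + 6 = (c + sqrt(2))*(c + 3*sqrt(2))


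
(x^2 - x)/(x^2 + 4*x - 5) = x/(x + 5)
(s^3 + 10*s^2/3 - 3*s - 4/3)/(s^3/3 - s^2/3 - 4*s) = (-3*s^3 - 10*s^2 + 9*s + 4)/(s*(-s^2 + s + 12))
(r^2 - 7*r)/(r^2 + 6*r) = (r - 7)/(r + 6)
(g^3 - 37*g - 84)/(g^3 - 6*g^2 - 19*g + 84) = (g + 3)/(g - 3)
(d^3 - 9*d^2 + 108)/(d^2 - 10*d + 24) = (d^2 - 3*d - 18)/(d - 4)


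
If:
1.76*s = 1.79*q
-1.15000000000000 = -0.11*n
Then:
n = 10.45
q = 0.983240223463687*s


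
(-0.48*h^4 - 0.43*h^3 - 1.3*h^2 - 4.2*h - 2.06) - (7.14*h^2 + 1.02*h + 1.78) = -0.48*h^4 - 0.43*h^3 - 8.44*h^2 - 5.22*h - 3.84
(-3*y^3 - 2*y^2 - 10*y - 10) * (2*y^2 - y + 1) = -6*y^5 - y^4 - 21*y^3 - 12*y^2 - 10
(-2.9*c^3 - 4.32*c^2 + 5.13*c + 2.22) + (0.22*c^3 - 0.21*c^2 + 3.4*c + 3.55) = -2.68*c^3 - 4.53*c^2 + 8.53*c + 5.77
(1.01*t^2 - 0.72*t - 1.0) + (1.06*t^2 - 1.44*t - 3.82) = 2.07*t^2 - 2.16*t - 4.82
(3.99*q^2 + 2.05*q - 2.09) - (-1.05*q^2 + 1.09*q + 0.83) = 5.04*q^2 + 0.96*q - 2.92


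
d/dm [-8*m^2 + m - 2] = 1 - 16*m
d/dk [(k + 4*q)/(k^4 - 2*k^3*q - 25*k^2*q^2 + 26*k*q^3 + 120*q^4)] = (-3*k^2 + 12*k*q + q^2)/(k^6 - 12*k^5*q + 34*k^4*q^2 + 72*k^3*q^3 - 359*k^2*q^4 - 60*k*q^5 + 900*q^6)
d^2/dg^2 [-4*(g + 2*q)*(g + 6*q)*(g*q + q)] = 8*q*(-3*g - 8*q - 1)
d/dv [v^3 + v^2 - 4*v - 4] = 3*v^2 + 2*v - 4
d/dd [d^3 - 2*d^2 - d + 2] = 3*d^2 - 4*d - 1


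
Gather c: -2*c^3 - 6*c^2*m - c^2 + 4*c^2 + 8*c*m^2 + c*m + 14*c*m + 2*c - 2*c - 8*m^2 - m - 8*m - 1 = -2*c^3 + c^2*(3 - 6*m) + c*(8*m^2 + 15*m) - 8*m^2 - 9*m - 1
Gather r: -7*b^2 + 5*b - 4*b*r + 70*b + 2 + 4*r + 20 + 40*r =-7*b^2 + 75*b + r*(44 - 4*b) + 22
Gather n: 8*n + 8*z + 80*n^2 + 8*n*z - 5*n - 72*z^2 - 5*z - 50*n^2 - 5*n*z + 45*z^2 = 30*n^2 + n*(3*z + 3) - 27*z^2 + 3*z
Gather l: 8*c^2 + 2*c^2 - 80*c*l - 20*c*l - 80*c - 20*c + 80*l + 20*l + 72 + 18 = 10*c^2 - 100*c + l*(100 - 100*c) + 90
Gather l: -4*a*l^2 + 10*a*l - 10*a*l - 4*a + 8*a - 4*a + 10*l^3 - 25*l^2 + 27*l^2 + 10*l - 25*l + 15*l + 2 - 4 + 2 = 10*l^3 + l^2*(2 - 4*a)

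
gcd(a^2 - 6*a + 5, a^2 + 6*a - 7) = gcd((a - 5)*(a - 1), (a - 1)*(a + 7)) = a - 1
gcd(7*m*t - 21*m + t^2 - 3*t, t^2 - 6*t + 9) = t - 3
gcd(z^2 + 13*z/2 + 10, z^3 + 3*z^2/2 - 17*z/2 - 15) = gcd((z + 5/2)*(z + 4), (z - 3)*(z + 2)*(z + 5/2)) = z + 5/2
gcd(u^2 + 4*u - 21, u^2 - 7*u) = 1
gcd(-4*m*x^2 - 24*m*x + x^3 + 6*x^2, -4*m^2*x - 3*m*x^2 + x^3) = -4*m*x + x^2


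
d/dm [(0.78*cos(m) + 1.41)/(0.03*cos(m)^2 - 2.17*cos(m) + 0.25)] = (0.0234*cos(m)^2 + 0.0846*cos(m) - 3.2547)*sin(m)/(0.0009*cos(m)^4 - 0.1302*cos(m)^3 + 4.7239*cos(m)^2 - 1.085*cos(m) + 0.0625)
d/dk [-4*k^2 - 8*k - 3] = -8*k - 8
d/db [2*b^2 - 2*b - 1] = 4*b - 2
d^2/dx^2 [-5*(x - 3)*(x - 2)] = -10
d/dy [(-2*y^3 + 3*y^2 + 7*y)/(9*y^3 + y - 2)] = (-27*y^4 - 130*y^3 + 15*y^2 - 12*y - 14)/(81*y^6 + 18*y^4 - 36*y^3 + y^2 - 4*y + 4)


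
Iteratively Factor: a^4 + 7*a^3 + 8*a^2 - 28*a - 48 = (a + 2)*(a^3 + 5*a^2 - 2*a - 24) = (a + 2)*(a + 3)*(a^2 + 2*a - 8) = (a + 2)*(a + 3)*(a + 4)*(a - 2)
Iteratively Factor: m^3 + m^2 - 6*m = (m - 2)*(m^2 + 3*m) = m*(m - 2)*(m + 3)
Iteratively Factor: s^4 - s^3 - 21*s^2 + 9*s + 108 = (s - 3)*(s^3 + 2*s^2 - 15*s - 36) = (s - 3)*(s + 3)*(s^2 - s - 12) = (s - 3)*(s + 3)^2*(s - 4)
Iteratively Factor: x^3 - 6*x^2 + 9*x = (x - 3)*(x^2 - 3*x) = (x - 3)^2*(x)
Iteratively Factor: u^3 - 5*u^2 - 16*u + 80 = (u - 4)*(u^2 - u - 20) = (u - 5)*(u - 4)*(u + 4)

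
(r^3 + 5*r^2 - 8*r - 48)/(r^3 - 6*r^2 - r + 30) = (r^2 + 8*r + 16)/(r^2 - 3*r - 10)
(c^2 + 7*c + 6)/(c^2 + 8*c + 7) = (c + 6)/(c + 7)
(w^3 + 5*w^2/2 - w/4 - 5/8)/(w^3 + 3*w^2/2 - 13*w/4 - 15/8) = (2*w - 1)/(2*w - 3)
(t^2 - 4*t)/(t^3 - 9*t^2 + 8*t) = (t - 4)/(t^2 - 9*t + 8)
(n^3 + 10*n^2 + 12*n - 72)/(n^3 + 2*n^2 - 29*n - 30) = (n^2 + 4*n - 12)/(n^2 - 4*n - 5)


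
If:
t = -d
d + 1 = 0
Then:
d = -1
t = 1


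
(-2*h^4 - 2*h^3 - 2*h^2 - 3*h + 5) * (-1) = 2*h^4 + 2*h^3 + 2*h^2 + 3*h - 5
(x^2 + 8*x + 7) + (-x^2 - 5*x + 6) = 3*x + 13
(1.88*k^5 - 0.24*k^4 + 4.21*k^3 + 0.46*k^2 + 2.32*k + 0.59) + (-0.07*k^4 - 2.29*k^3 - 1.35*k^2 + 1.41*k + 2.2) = 1.88*k^5 - 0.31*k^4 + 1.92*k^3 - 0.89*k^2 + 3.73*k + 2.79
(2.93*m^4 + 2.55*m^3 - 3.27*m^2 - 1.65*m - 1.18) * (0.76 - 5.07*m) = -14.8551*m^5 - 10.7017*m^4 + 18.5169*m^3 + 5.8803*m^2 + 4.7286*m - 0.8968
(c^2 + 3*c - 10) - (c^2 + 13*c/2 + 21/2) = -7*c/2 - 41/2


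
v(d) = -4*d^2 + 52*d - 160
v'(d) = 52 - 8*d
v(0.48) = -135.96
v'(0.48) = 48.16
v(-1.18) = -226.93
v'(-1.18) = 61.44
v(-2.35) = -304.29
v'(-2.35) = 70.80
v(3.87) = -18.67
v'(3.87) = 21.04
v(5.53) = 5.24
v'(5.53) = 7.76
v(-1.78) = -265.23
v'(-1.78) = 66.24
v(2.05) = -70.21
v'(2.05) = 35.60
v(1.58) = -87.83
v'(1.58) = 39.36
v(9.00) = -16.00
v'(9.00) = -20.00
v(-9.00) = -952.00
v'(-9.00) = 124.00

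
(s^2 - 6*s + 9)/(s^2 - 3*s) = (s - 3)/s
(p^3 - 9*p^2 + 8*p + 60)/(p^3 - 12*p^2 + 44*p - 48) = (p^2 - 3*p - 10)/(p^2 - 6*p + 8)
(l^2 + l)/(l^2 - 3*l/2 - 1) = 2*l*(l + 1)/(2*l^2 - 3*l - 2)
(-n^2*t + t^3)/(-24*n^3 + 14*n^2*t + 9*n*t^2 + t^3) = t*(n + t)/(24*n^2 + 10*n*t + t^2)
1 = 1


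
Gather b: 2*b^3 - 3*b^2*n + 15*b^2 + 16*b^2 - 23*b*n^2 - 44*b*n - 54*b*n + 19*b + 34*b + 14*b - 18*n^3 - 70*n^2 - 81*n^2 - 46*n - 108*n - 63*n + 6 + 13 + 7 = 2*b^3 + b^2*(31 - 3*n) + b*(-23*n^2 - 98*n + 67) - 18*n^3 - 151*n^2 - 217*n + 26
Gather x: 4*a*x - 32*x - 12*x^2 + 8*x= -12*x^2 + x*(4*a - 24)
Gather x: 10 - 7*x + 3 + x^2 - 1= x^2 - 7*x + 12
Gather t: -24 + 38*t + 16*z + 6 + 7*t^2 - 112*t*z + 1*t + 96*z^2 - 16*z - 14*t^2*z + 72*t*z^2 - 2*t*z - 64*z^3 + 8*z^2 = t^2*(7 - 14*z) + t*(72*z^2 - 114*z + 39) - 64*z^3 + 104*z^2 - 18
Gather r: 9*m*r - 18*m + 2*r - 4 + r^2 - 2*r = 9*m*r - 18*m + r^2 - 4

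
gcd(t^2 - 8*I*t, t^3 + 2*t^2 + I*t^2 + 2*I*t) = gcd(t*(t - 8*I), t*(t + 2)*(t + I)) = t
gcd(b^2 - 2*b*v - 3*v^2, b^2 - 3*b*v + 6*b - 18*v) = -b + 3*v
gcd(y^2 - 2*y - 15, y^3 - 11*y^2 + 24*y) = 1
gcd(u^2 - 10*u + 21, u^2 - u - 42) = u - 7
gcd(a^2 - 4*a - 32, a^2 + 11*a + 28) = a + 4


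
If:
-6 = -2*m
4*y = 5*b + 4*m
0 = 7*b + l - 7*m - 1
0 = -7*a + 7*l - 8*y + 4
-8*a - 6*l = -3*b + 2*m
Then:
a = -2112/787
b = 2038/787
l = 3048/787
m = 3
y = 9817/1574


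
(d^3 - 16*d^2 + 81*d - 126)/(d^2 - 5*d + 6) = (d^2 - 13*d + 42)/(d - 2)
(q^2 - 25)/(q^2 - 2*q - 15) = (q + 5)/(q + 3)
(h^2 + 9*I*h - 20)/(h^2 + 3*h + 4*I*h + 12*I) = (h + 5*I)/(h + 3)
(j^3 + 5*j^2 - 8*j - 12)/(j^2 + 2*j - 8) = (j^2 + 7*j + 6)/(j + 4)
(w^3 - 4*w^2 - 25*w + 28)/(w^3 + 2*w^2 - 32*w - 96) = (w^2 - 8*w + 7)/(w^2 - 2*w - 24)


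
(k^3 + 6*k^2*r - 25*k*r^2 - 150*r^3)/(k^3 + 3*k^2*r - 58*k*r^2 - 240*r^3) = (-k + 5*r)/(-k + 8*r)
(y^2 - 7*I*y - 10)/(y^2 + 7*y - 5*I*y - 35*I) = (y - 2*I)/(y + 7)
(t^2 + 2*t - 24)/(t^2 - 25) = (t^2 + 2*t - 24)/(t^2 - 25)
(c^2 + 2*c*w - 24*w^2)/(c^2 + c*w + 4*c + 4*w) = (c^2 + 2*c*w - 24*w^2)/(c^2 + c*w + 4*c + 4*w)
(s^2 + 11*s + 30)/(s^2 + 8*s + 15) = (s + 6)/(s + 3)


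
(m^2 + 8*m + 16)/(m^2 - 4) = (m^2 + 8*m + 16)/(m^2 - 4)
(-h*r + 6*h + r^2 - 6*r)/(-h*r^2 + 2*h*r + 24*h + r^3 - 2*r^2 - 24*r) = 1/(r + 4)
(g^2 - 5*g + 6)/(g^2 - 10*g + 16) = (g - 3)/(g - 8)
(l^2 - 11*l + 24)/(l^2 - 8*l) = (l - 3)/l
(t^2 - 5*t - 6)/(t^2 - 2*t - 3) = (t - 6)/(t - 3)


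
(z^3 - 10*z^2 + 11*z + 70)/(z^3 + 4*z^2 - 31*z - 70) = (z - 7)/(z + 7)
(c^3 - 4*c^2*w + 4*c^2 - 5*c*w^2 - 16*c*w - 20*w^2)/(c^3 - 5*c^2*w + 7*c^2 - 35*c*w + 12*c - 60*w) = (c + w)/(c + 3)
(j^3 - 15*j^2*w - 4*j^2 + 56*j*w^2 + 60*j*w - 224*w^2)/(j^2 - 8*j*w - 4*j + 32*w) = j - 7*w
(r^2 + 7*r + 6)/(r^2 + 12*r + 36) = (r + 1)/(r + 6)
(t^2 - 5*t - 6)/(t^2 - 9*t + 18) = (t + 1)/(t - 3)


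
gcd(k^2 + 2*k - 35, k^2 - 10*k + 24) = 1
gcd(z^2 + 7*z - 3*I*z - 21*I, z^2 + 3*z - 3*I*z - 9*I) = z - 3*I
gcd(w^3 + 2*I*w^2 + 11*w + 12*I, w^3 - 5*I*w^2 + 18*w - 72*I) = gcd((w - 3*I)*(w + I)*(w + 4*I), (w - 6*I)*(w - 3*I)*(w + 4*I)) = w^2 + I*w + 12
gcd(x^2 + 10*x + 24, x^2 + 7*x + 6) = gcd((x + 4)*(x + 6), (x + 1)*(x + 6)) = x + 6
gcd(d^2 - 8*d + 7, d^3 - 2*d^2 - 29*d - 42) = d - 7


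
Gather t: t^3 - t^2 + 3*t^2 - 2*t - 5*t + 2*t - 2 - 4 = t^3 + 2*t^2 - 5*t - 6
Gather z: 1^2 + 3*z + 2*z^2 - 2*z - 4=2*z^2 + z - 3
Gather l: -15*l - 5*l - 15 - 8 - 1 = -20*l - 24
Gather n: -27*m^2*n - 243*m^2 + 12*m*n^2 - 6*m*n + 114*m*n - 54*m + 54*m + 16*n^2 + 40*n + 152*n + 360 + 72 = -243*m^2 + n^2*(12*m + 16) + n*(-27*m^2 + 108*m + 192) + 432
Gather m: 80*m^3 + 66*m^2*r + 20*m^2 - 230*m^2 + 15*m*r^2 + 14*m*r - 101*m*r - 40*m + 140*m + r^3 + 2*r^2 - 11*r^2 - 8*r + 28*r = 80*m^3 + m^2*(66*r - 210) + m*(15*r^2 - 87*r + 100) + r^3 - 9*r^2 + 20*r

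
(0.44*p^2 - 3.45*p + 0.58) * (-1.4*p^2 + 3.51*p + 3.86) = -0.616*p^4 + 6.3744*p^3 - 11.2231*p^2 - 11.2812*p + 2.2388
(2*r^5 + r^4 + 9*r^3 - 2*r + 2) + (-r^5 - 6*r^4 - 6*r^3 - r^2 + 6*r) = r^5 - 5*r^4 + 3*r^3 - r^2 + 4*r + 2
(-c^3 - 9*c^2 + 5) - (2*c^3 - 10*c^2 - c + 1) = -3*c^3 + c^2 + c + 4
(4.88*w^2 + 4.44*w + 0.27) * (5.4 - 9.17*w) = -44.7496*w^3 - 14.3628*w^2 + 21.5001*w + 1.458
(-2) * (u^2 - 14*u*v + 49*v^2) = -2*u^2 + 28*u*v - 98*v^2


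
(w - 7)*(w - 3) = w^2 - 10*w + 21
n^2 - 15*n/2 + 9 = (n - 6)*(n - 3/2)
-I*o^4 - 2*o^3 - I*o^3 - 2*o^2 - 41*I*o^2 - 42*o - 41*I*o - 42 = (o - 7*I)*(o - I)*(o + 6*I)*(-I*o - I)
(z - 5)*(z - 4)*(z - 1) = z^3 - 10*z^2 + 29*z - 20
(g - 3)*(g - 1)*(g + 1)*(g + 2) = g^4 - g^3 - 7*g^2 + g + 6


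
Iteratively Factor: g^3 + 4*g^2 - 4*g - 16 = (g - 2)*(g^2 + 6*g + 8) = (g - 2)*(g + 2)*(g + 4)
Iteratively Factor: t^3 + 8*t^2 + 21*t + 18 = (t + 3)*(t^2 + 5*t + 6) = (t + 3)^2*(t + 2)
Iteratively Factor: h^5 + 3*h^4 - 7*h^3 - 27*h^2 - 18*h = (h + 3)*(h^4 - 7*h^2 - 6*h) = h*(h + 3)*(h^3 - 7*h - 6) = h*(h - 3)*(h + 3)*(h^2 + 3*h + 2) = h*(h - 3)*(h + 2)*(h + 3)*(h + 1)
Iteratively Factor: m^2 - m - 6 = (m - 3)*(m + 2)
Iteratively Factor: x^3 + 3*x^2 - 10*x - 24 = (x + 4)*(x^2 - x - 6) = (x - 3)*(x + 4)*(x + 2)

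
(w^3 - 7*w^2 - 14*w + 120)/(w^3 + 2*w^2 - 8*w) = (w^2 - 11*w + 30)/(w*(w - 2))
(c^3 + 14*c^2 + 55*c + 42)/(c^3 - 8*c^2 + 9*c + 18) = (c^2 + 13*c + 42)/(c^2 - 9*c + 18)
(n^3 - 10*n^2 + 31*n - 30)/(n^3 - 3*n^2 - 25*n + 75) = (n - 2)/(n + 5)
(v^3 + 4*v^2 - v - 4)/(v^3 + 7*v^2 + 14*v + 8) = (v - 1)/(v + 2)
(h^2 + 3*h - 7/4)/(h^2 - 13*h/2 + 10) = (4*h^2 + 12*h - 7)/(2*(2*h^2 - 13*h + 20))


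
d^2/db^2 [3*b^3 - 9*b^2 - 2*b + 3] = 18*b - 18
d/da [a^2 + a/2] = 2*a + 1/2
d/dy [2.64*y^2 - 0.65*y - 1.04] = 5.28*y - 0.65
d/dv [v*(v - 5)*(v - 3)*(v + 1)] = 4*v^3 - 21*v^2 + 14*v + 15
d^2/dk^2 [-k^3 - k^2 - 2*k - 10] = -6*k - 2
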